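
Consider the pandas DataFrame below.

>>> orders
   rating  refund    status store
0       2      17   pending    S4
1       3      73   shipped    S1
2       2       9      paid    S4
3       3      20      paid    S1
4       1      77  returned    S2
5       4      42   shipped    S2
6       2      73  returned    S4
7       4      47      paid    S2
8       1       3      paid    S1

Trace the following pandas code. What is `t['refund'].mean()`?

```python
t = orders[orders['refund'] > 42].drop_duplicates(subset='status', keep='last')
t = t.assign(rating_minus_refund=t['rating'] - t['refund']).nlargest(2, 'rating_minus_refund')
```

60.0

filter rows where refund > 42:
   rating  refund    status store
1       3      73   shipped    S1
4       1      77  returned    S2
6       2      73  returned    S4
7       4      47      paid    S2
drop duplicate status (keep=last):
   rating  refund    status store
1       3      73   shipped    S1
6       2      73  returned    S4
7       4      47      paid    S2
add column rating_minus_refund = t['rating'] - t['refund']:
   rating  refund    status store  rating_minus_refund
1       3      73   shipped    S1                  -70
6       2      73  returned    S4                  -71
7       4      47      paid    S2                  -43
take 2 rows with largest rating_minus_refund:
   rating  refund   status store  rating_minus_refund
7       4      47     paid    S2                  -43
1       3      73  shipped    S1                  -70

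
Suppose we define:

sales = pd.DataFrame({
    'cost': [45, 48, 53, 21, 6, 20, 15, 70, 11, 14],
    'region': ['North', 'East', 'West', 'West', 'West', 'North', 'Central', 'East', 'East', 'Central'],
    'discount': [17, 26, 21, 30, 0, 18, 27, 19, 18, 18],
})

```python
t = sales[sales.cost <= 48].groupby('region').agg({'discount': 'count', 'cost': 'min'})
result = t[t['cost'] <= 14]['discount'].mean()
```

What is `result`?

filter rows where cost <= 48:
   cost   region  discount
0    45    North        17
1    48     East        26
3    21     West        30
4     6     West         0
5    20    North        18
6    15  Central        27
8    11     East        18
9    14  Central        18
group by region: count(discount), min(cost):
         discount  cost
region                 
Central         2    14
East            2    11
North           2    20
West            2     6
filter rows where cost <= 14:
         discount  cost
region                 
Central         2    14
East            2    11
West            2     6
So mean() = 2.0.

2.0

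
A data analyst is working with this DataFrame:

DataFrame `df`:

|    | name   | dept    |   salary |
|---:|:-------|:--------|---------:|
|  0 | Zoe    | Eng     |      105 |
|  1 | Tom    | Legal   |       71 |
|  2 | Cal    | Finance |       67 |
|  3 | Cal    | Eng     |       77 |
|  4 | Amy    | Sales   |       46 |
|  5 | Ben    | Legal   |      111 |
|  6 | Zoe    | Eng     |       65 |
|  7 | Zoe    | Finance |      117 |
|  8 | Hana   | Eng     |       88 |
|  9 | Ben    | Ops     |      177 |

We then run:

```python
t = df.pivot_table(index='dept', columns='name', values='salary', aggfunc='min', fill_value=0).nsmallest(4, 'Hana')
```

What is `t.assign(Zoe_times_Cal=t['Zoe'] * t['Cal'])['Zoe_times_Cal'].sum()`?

7839

pivot: rows=dept, cols=name, min(salary):
name     Amy  Ben  Cal  Hana  Tom  Zoe
dept                                  
Eng        0    0   77    88    0   65
Finance    0    0   67     0    0  117
Legal      0  111    0     0   71    0
Ops        0  177    0     0    0    0
Sales     46    0    0     0    0    0
take 4 rows with smallest Hana:
name     Amy  Ben  Cal  Hana  Tom  Zoe
dept                                  
Finance    0    0   67     0    0  117
Legal      0  111    0     0   71    0
Ops        0  177    0     0    0    0
Sales     46    0    0     0    0    0
add column Zoe_times_Cal = t['Zoe'] * t['Cal']:
name     Amy  Ben  Cal  Hana  Tom  Zoe  Zoe_times_Cal
dept                                                 
Finance    0    0   67     0    0  117           7839
Legal      0  111    0     0   71    0              0
Ops        0  177    0     0    0    0              0
Sales     46    0    0     0    0    0              0
The sum of column 'Zoe_times_Cal' is 7839.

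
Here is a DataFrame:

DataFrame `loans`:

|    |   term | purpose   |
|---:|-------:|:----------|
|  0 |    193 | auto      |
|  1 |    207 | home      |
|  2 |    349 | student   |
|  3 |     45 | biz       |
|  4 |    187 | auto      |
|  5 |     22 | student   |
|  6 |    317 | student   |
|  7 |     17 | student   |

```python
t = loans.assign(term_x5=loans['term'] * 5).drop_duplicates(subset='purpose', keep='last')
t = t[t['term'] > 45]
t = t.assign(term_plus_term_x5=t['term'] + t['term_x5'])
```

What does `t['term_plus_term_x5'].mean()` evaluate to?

add column term_x5 = loans['term'] * 5:
   term  purpose  term_x5
0   193     auto      965
1   207     home     1035
2   349  student     1745
3    45      biz      225
4   187     auto      935
5    22  student      110
6   317  student     1585
7    17  student       85
drop duplicate purpose (keep=last):
   term  purpose  term_x5
1   207     home     1035
3    45      biz      225
4   187     auto      935
7    17  student       85
filter rows where term > 45:
   term purpose  term_x5
1   207    home     1035
4   187    auto      935
add column term_plus_term_x5 = t['term'] + t['term_x5']:
   term purpose  term_x5  term_plus_term_x5
1   207    home     1035               1242
4   187    auto      935               1122
Then the mean of column 'term_plus_term_x5': 1182.0

1182.0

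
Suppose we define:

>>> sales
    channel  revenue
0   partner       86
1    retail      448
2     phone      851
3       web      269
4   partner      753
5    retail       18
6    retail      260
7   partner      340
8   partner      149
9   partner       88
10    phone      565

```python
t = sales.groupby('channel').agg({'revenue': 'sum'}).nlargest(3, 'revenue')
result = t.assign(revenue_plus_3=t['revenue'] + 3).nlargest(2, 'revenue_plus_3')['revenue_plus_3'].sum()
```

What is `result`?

group by channel, sum of revenue:
         revenue
channel         
partner     1416
phone       1416
retail       726
web          269
take 3 rows with largest revenue:
         revenue
channel         
partner     1416
phone       1416
retail       726
add column revenue_plus_3 = t['revenue'] + 3:
         revenue  revenue_plus_3
channel                         
partner     1416            1419
phone       1416            1419
retail       726             729
take 2 rows with largest revenue_plus_3:
         revenue  revenue_plus_3
channel                         
partner     1416            1419
phone       1416            1419
Then the sum of column 'revenue_plus_3': 2838

2838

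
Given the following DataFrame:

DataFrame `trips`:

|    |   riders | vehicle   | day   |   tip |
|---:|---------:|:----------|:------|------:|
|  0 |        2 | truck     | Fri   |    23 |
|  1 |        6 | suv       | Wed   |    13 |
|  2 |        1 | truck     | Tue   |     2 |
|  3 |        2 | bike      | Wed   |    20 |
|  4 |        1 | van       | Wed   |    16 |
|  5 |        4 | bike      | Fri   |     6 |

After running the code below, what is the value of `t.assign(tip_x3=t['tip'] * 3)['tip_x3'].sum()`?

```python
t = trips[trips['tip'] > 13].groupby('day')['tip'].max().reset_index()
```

filter rows where tip > 13:
   riders vehicle  day  tip
0       2   truck  Fri   23
3       2    bike  Wed   20
4       1     van  Wed   16
group by day, max of tip:
day
Fri    23
Wed    20
Name: tip, dtype: int64
reset_index():
   day  tip
0  Fri   23
1  Wed   20
add column tip_x3 = t['tip'] * 3:
   day  tip  tip_x3
0  Fri   23      69
1  Wed   20      60
So sum() = 129.

129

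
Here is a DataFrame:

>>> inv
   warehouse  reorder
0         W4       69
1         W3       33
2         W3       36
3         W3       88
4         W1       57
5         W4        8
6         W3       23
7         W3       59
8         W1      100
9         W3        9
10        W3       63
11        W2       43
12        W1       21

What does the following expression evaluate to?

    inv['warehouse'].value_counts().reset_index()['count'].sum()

value_counts of warehouse:
warehouse
W3    7
W1    3
W4    2
W2    1
Name: count, dtype: int64
reset_index():
  warehouse  count
0        W3      7
1        W1      3
2        W4      2
3        W2      1

13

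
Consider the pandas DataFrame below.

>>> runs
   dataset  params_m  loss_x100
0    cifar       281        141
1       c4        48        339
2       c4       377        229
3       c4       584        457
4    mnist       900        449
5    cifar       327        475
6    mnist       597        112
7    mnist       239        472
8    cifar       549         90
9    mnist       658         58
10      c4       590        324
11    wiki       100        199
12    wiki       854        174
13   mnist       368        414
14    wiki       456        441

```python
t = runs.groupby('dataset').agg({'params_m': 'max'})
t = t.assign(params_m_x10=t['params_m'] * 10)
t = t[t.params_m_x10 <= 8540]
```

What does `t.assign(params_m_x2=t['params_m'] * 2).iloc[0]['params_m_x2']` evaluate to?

group by dataset, max of params_m:
         params_m
dataset          
c4            590
cifar         549
mnist         900
wiki          854
add column params_m_x10 = t['params_m'] * 10:
         params_m  params_m_x10
dataset                        
c4            590          5900
cifar         549          5490
mnist         900          9000
wiki          854          8540
filter rows where params_m_x10 <= 8540:
         params_m  params_m_x10
dataset                        
c4            590          5900
cifar         549          5490
wiki          854          8540
add column params_m_x2 = t['params_m'] * 2:
         params_m  params_m_x10  params_m_x2
dataset                                     
c4            590          5900         1180
cifar         549          5490         1098
wiki          854          8540         1708
Reading off the value at position 0, column 'params_m_x2', we get 1180.

1180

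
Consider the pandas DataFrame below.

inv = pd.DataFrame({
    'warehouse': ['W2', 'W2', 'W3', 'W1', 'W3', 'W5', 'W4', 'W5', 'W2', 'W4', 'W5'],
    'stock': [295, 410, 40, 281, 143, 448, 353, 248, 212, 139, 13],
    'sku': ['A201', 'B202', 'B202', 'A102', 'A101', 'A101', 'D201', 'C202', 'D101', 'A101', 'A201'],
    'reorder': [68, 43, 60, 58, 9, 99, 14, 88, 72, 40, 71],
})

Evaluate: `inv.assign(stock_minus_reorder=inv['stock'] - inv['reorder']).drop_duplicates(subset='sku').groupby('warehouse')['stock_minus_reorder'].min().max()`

339

add column stock_minus_reorder = inv['stock'] - inv['reorder']:
   warehouse  stock   sku  reorder  stock_minus_reorder
0         W2    295  A201       68                  227
1         W2    410  B202       43                  367
2         W3     40  B202       60                  -20
3         W1    281  A102       58                  223
4         W3    143  A101        9                  134
5         W5    448  A101       99                  349
6         W4    353  D201       14                  339
7         W5    248  C202       88                  160
8         W2    212  D101       72                  140
9         W4    139  A101       40                   99
10        W5     13  A201       71                  -58
drop duplicate sku (keep=first):
  warehouse  stock   sku  reorder  stock_minus_reorder
0        W2    295  A201       68                  227
1        W2    410  B202       43                  367
3        W1    281  A102       58                  223
4        W3    143  A101        9                  134
6        W4    353  D201       14                  339
7        W5    248  C202       88                  160
8        W2    212  D101       72                  140
group by warehouse, min of stock_minus_reorder:
warehouse
W1    223
W2    140
W3    134
W4    339
W5    160
Name: stock_minus_reorder, dtype: int64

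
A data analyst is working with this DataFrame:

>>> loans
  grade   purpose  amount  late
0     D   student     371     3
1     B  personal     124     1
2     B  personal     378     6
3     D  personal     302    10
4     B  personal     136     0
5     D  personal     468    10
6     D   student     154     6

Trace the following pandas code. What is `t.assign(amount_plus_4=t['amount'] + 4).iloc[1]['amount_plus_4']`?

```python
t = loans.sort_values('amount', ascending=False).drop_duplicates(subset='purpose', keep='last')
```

128

sort by amount descending:
  grade   purpose  amount  late
5     D  personal     468    10
2     B  personal     378     6
0     D   student     371     3
3     D  personal     302    10
6     D   student     154     6
4     B  personal     136     0
1     B  personal     124     1
drop duplicate purpose (keep=last):
  grade   purpose  amount  late
6     D   student     154     6
1     B  personal     124     1
add column amount_plus_4 = t['amount'] + 4:
  grade   purpose  amount  late  amount_plus_4
6     D   student     154     6            158
1     B  personal     124     1            128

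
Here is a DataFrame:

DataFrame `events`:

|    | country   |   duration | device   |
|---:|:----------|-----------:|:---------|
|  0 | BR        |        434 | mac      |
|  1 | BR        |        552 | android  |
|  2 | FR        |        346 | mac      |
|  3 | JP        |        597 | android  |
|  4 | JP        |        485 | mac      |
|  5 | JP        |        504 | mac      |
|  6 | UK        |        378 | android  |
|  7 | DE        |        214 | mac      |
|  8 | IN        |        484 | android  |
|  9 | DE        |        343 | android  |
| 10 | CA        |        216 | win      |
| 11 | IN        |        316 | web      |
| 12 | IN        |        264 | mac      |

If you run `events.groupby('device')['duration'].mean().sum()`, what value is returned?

group by device, mean of duration:
device
android    470.8
mac        374.5
web        316.0
win        216.0
Name: duration, dtype: float64
Finally, sum of the resulting series = 1377.3.

1377.3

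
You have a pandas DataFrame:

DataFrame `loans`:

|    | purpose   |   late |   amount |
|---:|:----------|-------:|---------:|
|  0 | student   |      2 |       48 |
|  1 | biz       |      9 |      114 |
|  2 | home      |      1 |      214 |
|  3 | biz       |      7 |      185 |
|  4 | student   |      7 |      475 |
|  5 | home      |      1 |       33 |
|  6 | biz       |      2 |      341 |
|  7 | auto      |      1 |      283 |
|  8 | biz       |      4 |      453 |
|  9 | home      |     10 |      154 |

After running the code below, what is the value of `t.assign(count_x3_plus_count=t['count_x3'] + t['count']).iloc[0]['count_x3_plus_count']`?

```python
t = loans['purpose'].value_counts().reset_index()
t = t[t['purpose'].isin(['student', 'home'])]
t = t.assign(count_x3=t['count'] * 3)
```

12

value_counts of purpose:
purpose
biz        4
home       3
student    2
auto       1
Name: count, dtype: int64
reset_index():
   purpose  count
0      biz      4
1     home      3
2  student      2
3     auto      1
filter rows where purpose in ['student', 'home']:
   purpose  count
1     home      3
2  student      2
add column count_x3 = t['count'] * 3:
   purpose  count  count_x3
1     home      3         9
2  student      2         6
add column count_x3_plus_count = t['count_x3'] + t['count']:
   purpose  count  count_x3  count_x3_plus_count
1     home      3         9                   12
2  student      2         6                    8
Taking the value at position 0, column 'count_x3_plus_count' gives 12.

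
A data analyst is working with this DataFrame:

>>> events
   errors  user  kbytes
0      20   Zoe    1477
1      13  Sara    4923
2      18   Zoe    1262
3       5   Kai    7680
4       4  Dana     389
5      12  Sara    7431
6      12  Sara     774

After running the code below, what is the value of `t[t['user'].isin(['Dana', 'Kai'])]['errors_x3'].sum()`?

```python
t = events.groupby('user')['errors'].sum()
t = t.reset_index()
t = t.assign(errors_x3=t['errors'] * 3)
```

group by user, sum of errors:
user
Dana     4
Kai      5
Sara    37
Zoe     38
Name: errors, dtype: int64
reset_index():
   user  errors
0  Dana       4
1   Kai       5
2  Sara      37
3   Zoe      38
add column errors_x3 = t['errors'] * 3:
   user  errors  errors_x3
0  Dana       4         12
1   Kai       5         15
2  Sara      37        111
3   Zoe      38        114
filter rows where user in ['Dana', 'Kai']:
   user  errors  errors_x3
0  Dana       4         12
1   Kai       5         15

27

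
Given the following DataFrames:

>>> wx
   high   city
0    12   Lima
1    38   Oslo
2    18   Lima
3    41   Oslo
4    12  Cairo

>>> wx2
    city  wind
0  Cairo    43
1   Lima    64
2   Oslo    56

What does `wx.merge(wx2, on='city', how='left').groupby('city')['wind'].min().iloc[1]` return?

64

merge on 'city' (how='left') → 5 rows:
   high   city  wind
0    12   Lima    64
1    38   Oslo    56
2    18   Lima    64
3    41   Oslo    56
4    12  Cairo    43
group by city, min of wind:
city
Cairo    43
Lima     64
Oslo     56
Name: wind, dtype: int64
Then the value at position 1: 64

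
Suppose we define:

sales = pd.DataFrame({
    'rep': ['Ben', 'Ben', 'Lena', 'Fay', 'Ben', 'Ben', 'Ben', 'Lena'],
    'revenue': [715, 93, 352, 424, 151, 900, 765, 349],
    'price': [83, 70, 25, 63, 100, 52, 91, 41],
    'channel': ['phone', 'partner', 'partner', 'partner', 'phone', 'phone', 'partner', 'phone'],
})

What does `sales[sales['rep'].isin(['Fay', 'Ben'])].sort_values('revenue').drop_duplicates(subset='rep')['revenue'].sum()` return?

filter rows where rep in ['Fay', 'Ben']:
   rep  revenue  price  channel
0  Ben      715     83    phone
1  Ben       93     70  partner
3  Fay      424     63  partner
4  Ben      151    100    phone
5  Ben      900     52    phone
6  Ben      765     91  partner
sort by revenue:
   rep  revenue  price  channel
1  Ben       93     70  partner
4  Ben      151    100    phone
3  Fay      424     63  partner
0  Ben      715     83    phone
6  Ben      765     91  partner
5  Ben      900     52    phone
drop duplicate rep (keep=first):
   rep  revenue  price  channel
1  Ben       93     70  partner
3  Fay      424     63  partner
Finally, sum of column 'revenue' = 517.

517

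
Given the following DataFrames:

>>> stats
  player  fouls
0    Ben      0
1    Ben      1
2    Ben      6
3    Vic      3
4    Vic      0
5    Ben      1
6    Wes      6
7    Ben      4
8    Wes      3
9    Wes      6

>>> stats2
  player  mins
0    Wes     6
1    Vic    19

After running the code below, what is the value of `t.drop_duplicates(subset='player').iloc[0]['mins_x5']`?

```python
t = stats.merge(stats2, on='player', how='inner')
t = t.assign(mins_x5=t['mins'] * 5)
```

95

merge on 'player' (how='inner') → 5 rows:
  player  fouls  mins
0    Vic      3    19
1    Vic      0    19
2    Wes      6     6
3    Wes      3     6
4    Wes      6     6
add column mins_x5 = t['mins'] * 5:
  player  fouls  mins  mins_x5
0    Vic      3    19       95
1    Vic      0    19       95
2    Wes      6     6       30
3    Wes      3     6       30
4    Wes      6     6       30
drop duplicate player (keep=first):
  player  fouls  mins  mins_x5
0    Vic      3    19       95
2    Wes      6     6       30
Finally, value at position 0, column 'mins_x5' = 95.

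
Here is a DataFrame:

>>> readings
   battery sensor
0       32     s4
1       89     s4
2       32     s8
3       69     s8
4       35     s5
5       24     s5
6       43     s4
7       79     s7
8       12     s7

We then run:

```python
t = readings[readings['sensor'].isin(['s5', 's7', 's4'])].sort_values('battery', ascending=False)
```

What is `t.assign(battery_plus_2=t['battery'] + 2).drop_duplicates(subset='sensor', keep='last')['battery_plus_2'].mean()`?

24.6666666667

filter rows where sensor in ['s5', 's7', 's4']:
   battery sensor
0       32     s4
1       89     s4
4       35     s5
5       24     s5
6       43     s4
7       79     s7
8       12     s7
sort by battery descending:
   battery sensor
1       89     s4
7       79     s7
6       43     s4
4       35     s5
0       32     s4
5       24     s5
8       12     s7
add column battery_plus_2 = t['battery'] + 2:
   battery sensor  battery_plus_2
1       89     s4              91
7       79     s7              81
6       43     s4              45
4       35     s5              37
0       32     s4              34
5       24     s5              26
8       12     s7              14
drop duplicate sensor (keep=last):
   battery sensor  battery_plus_2
0       32     s4              34
5       24     s5              26
8       12     s7              14
Then the mean of column 'battery_plus_2': 24.6666666667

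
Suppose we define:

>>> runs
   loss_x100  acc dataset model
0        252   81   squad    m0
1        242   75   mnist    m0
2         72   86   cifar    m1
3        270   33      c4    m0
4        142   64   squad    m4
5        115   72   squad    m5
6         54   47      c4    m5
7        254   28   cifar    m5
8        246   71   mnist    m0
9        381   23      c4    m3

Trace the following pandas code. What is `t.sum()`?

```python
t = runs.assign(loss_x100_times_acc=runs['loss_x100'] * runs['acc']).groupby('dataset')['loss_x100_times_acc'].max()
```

add column loss_x100_times_acc = runs['loss_x100'] * runs['acc']:
   loss_x100  acc dataset model  loss_x100_times_acc
0        252   81   squad    m0                20412
1        242   75   mnist    m0                18150
2         72   86   cifar    m1                 6192
3        270   33      c4    m0                 8910
4        142   64   squad    m4                 9088
5        115   72   squad    m5                 8280
6         54   47      c4    m5                 2538
7        254   28   cifar    m5                 7112
8        246   71   mnist    m0                17466
9        381   23      c4    m3                 8763
group by dataset, max of loss_x100_times_acc:
dataset
c4        8910
cifar     7112
mnist    18150
squad    20412
Name: loss_x100_times_acc, dtype: int64
Then the sum of the resulting series: 54584

54584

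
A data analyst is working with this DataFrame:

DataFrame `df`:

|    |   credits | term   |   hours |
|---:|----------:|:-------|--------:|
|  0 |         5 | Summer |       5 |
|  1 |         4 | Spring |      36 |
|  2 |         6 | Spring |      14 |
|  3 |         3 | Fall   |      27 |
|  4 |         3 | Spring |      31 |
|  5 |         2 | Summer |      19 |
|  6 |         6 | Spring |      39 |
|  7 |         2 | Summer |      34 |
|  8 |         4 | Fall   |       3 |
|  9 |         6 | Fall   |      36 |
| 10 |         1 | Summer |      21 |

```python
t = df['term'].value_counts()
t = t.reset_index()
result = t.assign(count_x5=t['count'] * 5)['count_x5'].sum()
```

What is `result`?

value_counts of term:
term
Summer    4
Spring    4
Fall      3
Name: count, dtype: int64
reset_index():
     term  count
0  Summer      4
1  Spring      4
2    Fall      3
add column count_x5 = t['count'] * 5:
     term  count  count_x5
0  Summer      4        20
1  Spring      4        20
2    Fall      3        15
Hence 55.

55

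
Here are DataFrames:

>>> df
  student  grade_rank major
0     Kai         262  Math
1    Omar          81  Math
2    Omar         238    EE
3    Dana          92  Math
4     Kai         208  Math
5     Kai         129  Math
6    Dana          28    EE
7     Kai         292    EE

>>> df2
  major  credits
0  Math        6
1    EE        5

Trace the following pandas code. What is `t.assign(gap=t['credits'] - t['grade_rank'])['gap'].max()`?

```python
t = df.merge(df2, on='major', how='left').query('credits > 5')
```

-75

merge on 'major' (how='left') → 8 rows:
  student  grade_rank major  credits
0     Kai         262  Math        6
1    Omar          81  Math        6
2    Omar         238    EE        5
3    Dana          92  Math        6
4     Kai         208  Math        6
5     Kai         129  Math        6
6    Dana          28    EE        5
7     Kai         292    EE        5
filter rows where credits > 5:
  student  grade_rank major  credits
0     Kai         262  Math        6
1    Omar          81  Math        6
3    Dana          92  Math        6
4     Kai         208  Math        6
5     Kai         129  Math        6
add column gap = t['credits'] - t['grade_rank']:
  student  grade_rank major  credits  gap
0     Kai         262  Math        6 -256
1    Omar          81  Math        6  -75
3    Dana          92  Math        6  -86
4     Kai         208  Math        6 -202
5     Kai         129  Math        6 -123
Finally, max of column 'gap' = -75.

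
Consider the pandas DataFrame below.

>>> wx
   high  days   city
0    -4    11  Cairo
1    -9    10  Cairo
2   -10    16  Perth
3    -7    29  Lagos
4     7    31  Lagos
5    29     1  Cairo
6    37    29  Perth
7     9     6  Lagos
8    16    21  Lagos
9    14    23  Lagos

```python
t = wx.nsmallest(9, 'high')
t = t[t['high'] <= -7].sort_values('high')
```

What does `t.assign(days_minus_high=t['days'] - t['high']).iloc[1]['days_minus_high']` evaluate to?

19

take 9 rows with smallest high:
   high  days   city
2   -10    16  Perth
1    -9    10  Cairo
3    -7    29  Lagos
0    -4    11  Cairo
4     7    31  Lagos
7     9     6  Lagos
9    14    23  Lagos
8    16    21  Lagos
5    29     1  Cairo
filter rows where high <= -7:
   high  days   city
2   -10    16  Perth
1    -9    10  Cairo
3    -7    29  Lagos
sort by high:
   high  days   city
2   -10    16  Perth
1    -9    10  Cairo
3    -7    29  Lagos
add column days_minus_high = t['days'] - t['high']:
   high  days   city  days_minus_high
2   -10    16  Perth               26
1    -9    10  Cairo               19
3    -7    29  Lagos               36
value at position 1, column 'days_minus_high' → 19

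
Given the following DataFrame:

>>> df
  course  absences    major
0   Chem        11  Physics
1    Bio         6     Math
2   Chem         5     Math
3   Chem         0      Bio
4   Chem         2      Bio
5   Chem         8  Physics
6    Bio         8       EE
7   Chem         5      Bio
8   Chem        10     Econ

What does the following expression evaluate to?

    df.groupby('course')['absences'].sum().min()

14

group by course, sum of absences:
course
Bio     14
Chem    41
Name: absences, dtype: int64
Finally, min of the resulting series = 14.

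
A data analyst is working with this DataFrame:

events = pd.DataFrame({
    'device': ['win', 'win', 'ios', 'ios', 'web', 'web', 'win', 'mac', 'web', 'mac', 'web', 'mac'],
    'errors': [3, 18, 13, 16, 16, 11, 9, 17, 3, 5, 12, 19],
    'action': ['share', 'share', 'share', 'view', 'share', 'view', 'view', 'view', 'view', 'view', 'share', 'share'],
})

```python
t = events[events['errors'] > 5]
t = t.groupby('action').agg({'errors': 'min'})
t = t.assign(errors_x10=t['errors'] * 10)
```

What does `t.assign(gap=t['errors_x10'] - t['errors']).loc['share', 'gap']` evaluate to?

filter rows where errors > 5:
   device  errors action
1     win      18  share
2     ios      13  share
3     ios      16   view
4     web      16  share
5     web      11   view
6     win       9   view
7     mac      17   view
10    web      12  share
11    mac      19  share
group by action, min of errors:
        errors
action        
share       12
view         9
add column errors_x10 = t['errors'] * 10:
        errors  errors_x10
action                    
share       12         120
view         9          90
add column gap = t['errors_x10'] - t['errors']:
        errors  errors_x10  gap
action                         
share       12         120  108
view         9          90   81
Hence 108.

108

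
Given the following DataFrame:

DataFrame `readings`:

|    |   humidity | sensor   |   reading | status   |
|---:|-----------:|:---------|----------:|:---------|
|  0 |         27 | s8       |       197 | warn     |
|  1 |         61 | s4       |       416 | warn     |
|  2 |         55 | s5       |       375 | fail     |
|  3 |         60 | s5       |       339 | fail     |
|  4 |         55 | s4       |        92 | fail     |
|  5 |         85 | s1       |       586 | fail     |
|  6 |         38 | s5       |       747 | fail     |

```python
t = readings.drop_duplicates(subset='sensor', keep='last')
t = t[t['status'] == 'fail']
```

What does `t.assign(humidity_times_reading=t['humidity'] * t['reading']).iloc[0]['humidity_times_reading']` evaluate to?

drop duplicate sensor (keep=last):
   humidity sensor  reading status
0        27     s8      197   warn
4        55     s4       92   fail
5        85     s1      586   fail
6        38     s5      747   fail
filter rows where status == 'fail':
   humidity sensor  reading status
4        55     s4       92   fail
5        85     s1      586   fail
6        38     s5      747   fail
add column humidity_times_reading = t['humidity'] * t['reading']:
   humidity sensor  reading status  humidity_times_reading
4        55     s4       92   fail                    5060
5        85     s1      586   fail                   49810
6        38     s5      747   fail                   28386
The value at position 0, column 'humidity_times_reading' is 5060.

5060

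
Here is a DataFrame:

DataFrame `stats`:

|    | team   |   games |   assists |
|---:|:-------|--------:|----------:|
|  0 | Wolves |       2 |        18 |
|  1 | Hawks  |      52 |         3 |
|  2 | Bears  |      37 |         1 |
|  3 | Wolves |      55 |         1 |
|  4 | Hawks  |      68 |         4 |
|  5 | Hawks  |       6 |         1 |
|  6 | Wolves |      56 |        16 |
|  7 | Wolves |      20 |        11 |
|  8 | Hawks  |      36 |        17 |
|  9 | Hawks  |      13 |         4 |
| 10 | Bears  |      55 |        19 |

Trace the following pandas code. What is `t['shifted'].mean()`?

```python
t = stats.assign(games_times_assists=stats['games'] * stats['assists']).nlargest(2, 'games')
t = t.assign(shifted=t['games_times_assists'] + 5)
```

589.0

add column games_times_assists = stats['games'] * stats['assists']:
      team  games  assists  games_times_assists
0   Wolves      2       18                   36
1    Hawks     52        3                  156
2    Bears     37        1                   37
3   Wolves     55        1                   55
4    Hawks     68        4                  272
5    Hawks      6        1                    6
6   Wolves     56       16                  896
7   Wolves     20       11                  220
8    Hawks     36       17                  612
9    Hawks     13        4                   52
10   Bears     55       19                 1045
take 2 rows with largest games:
     team  games  assists  games_times_assists
4   Hawks     68        4                  272
6  Wolves     56       16                  896
add column shifted = t['games_times_assists'] + 5:
     team  games  assists  games_times_assists  shifted
4   Hawks     68        4                  272      277
6  Wolves     56       16                  896      901
Reading off the mean of column 'shifted', we get 589.0.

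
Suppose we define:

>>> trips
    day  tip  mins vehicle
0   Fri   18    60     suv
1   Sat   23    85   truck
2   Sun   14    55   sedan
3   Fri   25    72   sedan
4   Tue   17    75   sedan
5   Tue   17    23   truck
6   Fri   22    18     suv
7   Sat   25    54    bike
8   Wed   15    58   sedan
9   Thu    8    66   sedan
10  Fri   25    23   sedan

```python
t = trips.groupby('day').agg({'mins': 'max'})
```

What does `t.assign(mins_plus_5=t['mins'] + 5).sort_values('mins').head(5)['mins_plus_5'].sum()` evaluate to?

351

group by day, max of mins:
     mins
day      
Fri    72
Sat    85
Sun    55
Thu    66
Tue    75
Wed    58
add column mins_plus_5 = t['mins'] + 5:
     mins  mins_plus_5
day                   
Fri    72           77
Sat    85           90
Sun    55           60
Thu    66           71
Tue    75           80
Wed    58           63
sort by mins:
     mins  mins_plus_5
day                   
Sun    55           60
Wed    58           63
Thu    66           71
Fri    72           77
Tue    75           80
Sat    85           90
take first 5 rows:
     mins  mins_plus_5
day                   
Sun    55           60
Wed    58           63
Thu    66           71
Fri    72           77
Tue    75           80
Then the sum of column 'mins_plus_5': 351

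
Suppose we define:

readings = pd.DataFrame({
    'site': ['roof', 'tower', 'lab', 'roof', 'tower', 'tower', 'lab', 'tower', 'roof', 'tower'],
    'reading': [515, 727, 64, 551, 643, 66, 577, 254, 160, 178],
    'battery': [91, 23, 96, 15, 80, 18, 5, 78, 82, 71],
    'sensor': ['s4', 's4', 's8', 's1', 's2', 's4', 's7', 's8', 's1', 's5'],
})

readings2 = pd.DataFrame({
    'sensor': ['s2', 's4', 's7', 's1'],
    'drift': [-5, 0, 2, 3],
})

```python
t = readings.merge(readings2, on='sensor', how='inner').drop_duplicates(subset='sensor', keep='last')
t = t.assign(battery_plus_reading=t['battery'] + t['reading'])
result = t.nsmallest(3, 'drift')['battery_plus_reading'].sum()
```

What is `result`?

merge on 'sensor' (how='inner') → 7 rows:
    site  reading  battery sensor  drift
0   roof      515       91     s4      0
1  tower      727       23     s4      0
2   roof      551       15     s1      3
3  tower      643       80     s2     -5
4  tower       66       18     s4      0
5    lab      577        5     s7      2
6   roof      160       82     s1      3
drop duplicate sensor (keep=last):
    site  reading  battery sensor  drift
3  tower      643       80     s2     -5
4  tower       66       18     s4      0
5    lab      577        5     s7      2
6   roof      160       82     s1      3
add column battery_plus_reading = t['battery'] + t['reading']:
    site  reading  battery sensor  drift  battery_plus_reading
3  tower      643       80     s2     -5                   723
4  tower       66       18     s4      0                    84
5    lab      577        5     s7      2                   582
6   roof      160       82     s1      3                   242
take 3 rows with smallest drift:
    site  reading  battery sensor  drift  battery_plus_reading
3  tower      643       80     s2     -5                   723
4  tower       66       18     s4      0                    84
5    lab      577        5     s7      2                   582
Reading off the sum of column 'battery_plus_reading', we get 1389.

1389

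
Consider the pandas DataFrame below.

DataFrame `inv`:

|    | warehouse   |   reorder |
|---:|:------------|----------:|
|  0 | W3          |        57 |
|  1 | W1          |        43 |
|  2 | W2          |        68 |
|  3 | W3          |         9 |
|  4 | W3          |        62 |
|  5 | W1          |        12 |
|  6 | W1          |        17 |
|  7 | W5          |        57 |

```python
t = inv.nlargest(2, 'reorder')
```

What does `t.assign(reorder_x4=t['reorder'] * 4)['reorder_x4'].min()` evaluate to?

take 2 rows with largest reorder:
  warehouse  reorder
2        W2       68
4        W3       62
add column reorder_x4 = t['reorder'] * 4:
  warehouse  reorder  reorder_x4
2        W2       68         272
4        W3       62         248
Hence 248.

248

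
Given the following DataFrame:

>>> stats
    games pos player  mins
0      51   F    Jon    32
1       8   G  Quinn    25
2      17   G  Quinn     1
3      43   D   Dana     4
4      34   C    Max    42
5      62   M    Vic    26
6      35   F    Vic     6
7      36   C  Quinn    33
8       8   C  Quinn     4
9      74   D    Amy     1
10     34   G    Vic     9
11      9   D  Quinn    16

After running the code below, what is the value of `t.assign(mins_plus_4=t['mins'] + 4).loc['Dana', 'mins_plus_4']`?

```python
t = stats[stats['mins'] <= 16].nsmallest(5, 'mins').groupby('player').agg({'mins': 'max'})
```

filter rows where mins <= 16:
    games pos player  mins
2      17   G  Quinn     1
3      43   D   Dana     4
6      35   F    Vic     6
8       8   C  Quinn     4
9      74   D    Amy     1
10     34   G    Vic     9
11      9   D  Quinn    16
take 5 rows with smallest mins:
   games pos player  mins
2     17   G  Quinn     1
9     74   D    Amy     1
3     43   D   Dana     4
8      8   C  Quinn     4
6     35   F    Vic     6
group by player, max of mins:
        mins
player      
Amy        1
Dana       4
Quinn      4
Vic        6
add column mins_plus_4 = t['mins'] + 4:
        mins  mins_plus_4
player                   
Amy        1            5
Dana       4            8
Quinn      4            8
Vic        6           10

8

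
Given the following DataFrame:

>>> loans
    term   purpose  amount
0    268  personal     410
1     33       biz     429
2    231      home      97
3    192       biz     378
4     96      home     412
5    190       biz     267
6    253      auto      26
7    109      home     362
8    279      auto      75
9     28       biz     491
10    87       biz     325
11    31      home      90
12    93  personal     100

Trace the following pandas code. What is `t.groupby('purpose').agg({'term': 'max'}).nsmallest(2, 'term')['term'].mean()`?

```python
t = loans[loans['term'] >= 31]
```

filter rows where term >= 31:
    term   purpose  amount
0    268  personal     410
1     33       biz     429
2    231      home      97
3    192       biz     378
4     96      home     412
5    190       biz     267
6    253      auto      26
7    109      home     362
8    279      auto      75
10    87       biz     325
11    31      home      90
12    93  personal     100
group by purpose, max of term:
          term
purpose       
auto       279
biz        192
home       231
personal   268
take 2 rows with smallest term:
         term
purpose      
biz       192
home      231

211.5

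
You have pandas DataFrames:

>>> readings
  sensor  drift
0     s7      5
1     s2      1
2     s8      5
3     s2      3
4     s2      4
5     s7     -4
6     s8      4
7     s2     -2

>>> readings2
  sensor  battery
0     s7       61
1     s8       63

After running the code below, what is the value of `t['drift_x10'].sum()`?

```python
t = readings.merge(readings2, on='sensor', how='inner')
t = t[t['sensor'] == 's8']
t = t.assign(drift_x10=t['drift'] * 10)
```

merge on 'sensor' (how='inner') → 4 rows:
  sensor  drift  battery
0     s7      5       61
1     s8      5       63
2     s7     -4       61
3     s8      4       63
filter rows where sensor == 's8':
  sensor  drift  battery
1     s8      5       63
3     s8      4       63
add column drift_x10 = t['drift'] * 10:
  sensor  drift  battery  drift_x10
1     s8      5       63         50
3     s8      4       63         40

90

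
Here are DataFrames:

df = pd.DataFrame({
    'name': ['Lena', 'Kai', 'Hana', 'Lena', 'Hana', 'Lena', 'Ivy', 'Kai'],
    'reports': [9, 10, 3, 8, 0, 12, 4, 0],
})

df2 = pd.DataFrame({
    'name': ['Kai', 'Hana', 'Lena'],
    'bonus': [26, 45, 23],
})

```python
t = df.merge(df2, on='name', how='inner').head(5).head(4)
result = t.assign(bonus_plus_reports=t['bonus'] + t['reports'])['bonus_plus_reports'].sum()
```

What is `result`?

147

merge on 'name' (how='inner') → 7 rows:
   name  reports  bonus
0  Lena        9     23
1   Kai       10     26
2  Hana        3     45
3  Lena        8     23
4  Hana        0     45
5  Lena       12     23
6   Kai        0     26
take first 5 rows:
   name  reports  bonus
0  Lena        9     23
1   Kai       10     26
2  Hana        3     45
3  Lena        8     23
4  Hana        0     45
take first 4 rows:
   name  reports  bonus
0  Lena        9     23
1   Kai       10     26
2  Hana        3     45
3  Lena        8     23
add column bonus_plus_reports = t['bonus'] + t['reports']:
   name  reports  bonus  bonus_plus_reports
0  Lena        9     23                  32
1   Kai       10     26                  36
2  Hana        3     45                  48
3  Lena        8     23                  31
sum of column 'bonus_plus_reports' → 147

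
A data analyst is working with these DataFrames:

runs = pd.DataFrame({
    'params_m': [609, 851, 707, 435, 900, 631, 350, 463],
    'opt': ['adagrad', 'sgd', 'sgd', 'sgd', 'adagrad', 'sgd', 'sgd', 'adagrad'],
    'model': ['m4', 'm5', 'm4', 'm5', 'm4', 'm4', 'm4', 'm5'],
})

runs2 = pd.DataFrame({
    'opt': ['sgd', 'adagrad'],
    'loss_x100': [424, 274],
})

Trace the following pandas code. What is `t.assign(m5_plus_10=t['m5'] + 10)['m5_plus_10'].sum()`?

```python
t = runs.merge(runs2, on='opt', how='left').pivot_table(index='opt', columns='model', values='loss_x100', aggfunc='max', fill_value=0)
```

merge on 'opt' (how='left') → 8 rows:
   params_m      opt model  loss_x100
0       609  adagrad    m4        274
1       851      sgd    m5        424
2       707      sgd    m4        424
3       435      sgd    m5        424
4       900  adagrad    m4        274
5       631      sgd    m4        424
6       350      sgd    m4        424
7       463  adagrad    m5        274
pivot: rows=opt, cols=model, max(loss_x100):
model     m4   m5
opt              
adagrad  274  274
sgd      424  424
add column m5_plus_10 = t['m5'] + 10:
model     m4   m5  m5_plus_10
opt                          
adagrad  274  274         284
sgd      424  424         434
Taking the sum of column 'm5_plus_10' gives 718.

718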